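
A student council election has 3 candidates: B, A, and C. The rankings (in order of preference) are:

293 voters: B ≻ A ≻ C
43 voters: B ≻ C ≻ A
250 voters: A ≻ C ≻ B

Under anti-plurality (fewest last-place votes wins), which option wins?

Last-place votes: B 250, A 43, C 293.
A is ranked last by the fewest voters, so A wins.

A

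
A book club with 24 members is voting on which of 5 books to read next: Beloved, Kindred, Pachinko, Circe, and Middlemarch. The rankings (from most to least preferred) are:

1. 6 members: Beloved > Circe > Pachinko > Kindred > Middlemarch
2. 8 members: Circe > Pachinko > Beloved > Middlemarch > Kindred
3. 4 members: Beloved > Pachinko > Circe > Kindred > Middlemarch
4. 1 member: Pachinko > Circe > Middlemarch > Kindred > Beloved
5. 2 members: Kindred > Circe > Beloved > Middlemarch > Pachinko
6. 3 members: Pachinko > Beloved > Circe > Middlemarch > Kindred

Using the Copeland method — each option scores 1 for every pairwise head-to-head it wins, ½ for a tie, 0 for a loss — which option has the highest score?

Beloved

Beloved: beats Kindred, Circe, and Middlemarch; ties Pachinko → score 3.5.
Kindred: ties Middlemarch; loses to Beloved, Pachinko, and Circe → score 0.5.
Pachinko: beats Kindred and Middlemarch; ties Beloved; loses to Circe → score 2.5.
Circe: beats Kindred, Pachinko, and Middlemarch; loses to Beloved → score 3.
Middlemarch: ties Kindred; loses to Beloved, Pachinko, and Circe → score 0.5.
Beloved has the best pairwise record.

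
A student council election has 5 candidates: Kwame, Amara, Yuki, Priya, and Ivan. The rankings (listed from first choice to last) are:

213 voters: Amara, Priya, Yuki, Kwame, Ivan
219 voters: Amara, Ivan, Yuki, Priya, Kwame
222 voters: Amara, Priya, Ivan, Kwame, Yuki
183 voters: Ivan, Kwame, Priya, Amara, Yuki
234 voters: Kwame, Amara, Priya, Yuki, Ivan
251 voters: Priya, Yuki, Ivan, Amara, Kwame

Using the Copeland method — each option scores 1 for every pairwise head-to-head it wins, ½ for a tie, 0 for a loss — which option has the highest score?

Amara

Kwame: loses to Amara, Yuki, Priya, and Ivan → score 0.
Amara: beats Kwame, Yuki, Priya, and Ivan → score 4.
Yuki: beats Kwame and Ivan; loses to Amara and Priya → score 2.
Priya: beats Kwame, Yuki, and Ivan; loses to Amara → score 3.
Ivan: beats Kwame; loses to Amara, Yuki, and Priya → score 1.
Amara has the best pairwise record.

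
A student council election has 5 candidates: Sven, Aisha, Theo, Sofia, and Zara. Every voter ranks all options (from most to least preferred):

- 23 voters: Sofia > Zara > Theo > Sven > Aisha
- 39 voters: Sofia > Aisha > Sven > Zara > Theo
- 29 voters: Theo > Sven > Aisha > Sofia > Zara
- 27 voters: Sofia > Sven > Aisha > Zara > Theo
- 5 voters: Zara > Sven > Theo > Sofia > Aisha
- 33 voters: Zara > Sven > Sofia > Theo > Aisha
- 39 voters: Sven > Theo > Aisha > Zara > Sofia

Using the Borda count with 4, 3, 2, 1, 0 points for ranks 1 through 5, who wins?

Sven

Sven: 23·1 + 39·2 + 29·3 + 27·3 + 5·3 + 33·3 + 39·4 = 539
Aisha: 23·0 + 39·3 + 29·2 + 27·2 + 5·0 + 33·0 + 39·2 = 307
Theo: 23·2 + 39·0 + 29·4 + 27·0 + 5·2 + 33·1 + 39·3 = 322
Sofia: 23·4 + 39·4 + 29·1 + 27·4 + 5·1 + 33·2 + 39·0 = 456
Zara: 23·3 + 39·1 + 29·0 + 27·1 + 5·4 + 33·4 + 39·1 = 326
Sven has the highest Borda score (539).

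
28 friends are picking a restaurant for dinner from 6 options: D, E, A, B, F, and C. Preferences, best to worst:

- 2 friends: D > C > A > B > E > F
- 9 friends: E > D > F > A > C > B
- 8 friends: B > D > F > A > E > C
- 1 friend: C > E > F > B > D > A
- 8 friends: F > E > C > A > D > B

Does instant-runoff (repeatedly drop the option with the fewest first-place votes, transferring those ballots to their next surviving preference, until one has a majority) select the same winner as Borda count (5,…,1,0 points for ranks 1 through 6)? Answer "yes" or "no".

no

Instant-runoff — R1 D 2, E 9, A 0, B 8, F 8, C 1 (A out); R2 D 2, E 9, B 8, F 8, C 1 (C out); R3 D 2, E 10, B 8, F 8 (D out); R4 E 10, B 10, F 8 (F out); R5 E 18, B 10 (E winner). Winner: E.
Borda — scores: D 87, E 91, A 56, B 46, F 94, C 46. Winner: F.
The two methods disagree.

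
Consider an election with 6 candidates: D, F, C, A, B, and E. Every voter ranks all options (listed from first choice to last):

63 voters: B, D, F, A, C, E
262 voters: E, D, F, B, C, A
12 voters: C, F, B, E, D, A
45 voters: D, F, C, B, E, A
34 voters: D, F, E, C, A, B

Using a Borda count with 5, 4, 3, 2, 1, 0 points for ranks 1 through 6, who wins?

D

D: 63·4 + 262·4 + 12·1 + 45·5 + 34·5 = 1707
F: 63·3 + 262·3 + 12·4 + 45·4 + 34·4 = 1339
C: 63·1 + 262·1 + 12·5 + 45·3 + 34·2 = 588
A: 63·2 + 262·0 + 12·0 + 45·0 + 34·1 = 160
B: 63·5 + 262·2 + 12·3 + 45·2 + 34·0 = 965
E: 63·0 + 262·5 + 12·2 + 45·1 + 34·3 = 1481
D has the highest Borda score (1707).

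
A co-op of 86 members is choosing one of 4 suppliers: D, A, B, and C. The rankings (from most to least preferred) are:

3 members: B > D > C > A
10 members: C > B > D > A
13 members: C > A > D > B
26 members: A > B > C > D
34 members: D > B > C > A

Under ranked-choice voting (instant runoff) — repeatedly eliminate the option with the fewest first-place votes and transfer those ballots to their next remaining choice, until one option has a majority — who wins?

Round 1: D 34, A 26, B 3, C 23. Eliminate B.
Round 2: D 37, A 26, C 23. Eliminate C.
Round 3: D 47, A 39. D has a majority.

D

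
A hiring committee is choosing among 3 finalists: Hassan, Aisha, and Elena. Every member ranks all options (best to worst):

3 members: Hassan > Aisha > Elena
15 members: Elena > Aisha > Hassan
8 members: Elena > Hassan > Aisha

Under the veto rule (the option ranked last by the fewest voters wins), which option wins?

Last-place votes: Hassan 15, Aisha 8, Elena 3.
Elena is ranked last by the fewest voters, so Elena wins.

Elena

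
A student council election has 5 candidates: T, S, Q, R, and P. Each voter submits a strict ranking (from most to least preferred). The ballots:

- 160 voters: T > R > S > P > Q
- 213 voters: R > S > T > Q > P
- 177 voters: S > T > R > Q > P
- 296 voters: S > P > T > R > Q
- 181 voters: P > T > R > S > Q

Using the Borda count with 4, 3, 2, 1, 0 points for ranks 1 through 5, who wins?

T: 160·4 + 213·2 + 177·3 + 296·2 + 181·3 = 2732
S: 160·2 + 213·3 + 177·4 + 296·4 + 181·1 = 3032
Q: 160·0 + 213·1 + 177·1 + 296·0 + 181·0 = 390
R: 160·3 + 213·4 + 177·2 + 296·1 + 181·2 = 2344
P: 160·1 + 213·0 + 177·0 + 296·3 + 181·4 = 1772
S has the highest Borda score (3032).

S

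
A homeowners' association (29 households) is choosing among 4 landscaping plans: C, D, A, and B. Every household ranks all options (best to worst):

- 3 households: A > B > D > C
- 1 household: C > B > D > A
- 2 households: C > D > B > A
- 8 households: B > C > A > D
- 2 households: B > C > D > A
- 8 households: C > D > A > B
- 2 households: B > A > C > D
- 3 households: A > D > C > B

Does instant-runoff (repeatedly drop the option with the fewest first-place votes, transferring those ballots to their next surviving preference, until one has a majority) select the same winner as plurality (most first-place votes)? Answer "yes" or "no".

Instant-runoff — R1 C 11, D 0, A 6, B 12 (D out); R2 C 11, A 6, B 12 (A out); R3 C 14, B 15 (B winner). Winner: B.
Plurality — first-place votes: C 11, D 0, A 6, B 12. Winner: B.
The two methods agree.

yes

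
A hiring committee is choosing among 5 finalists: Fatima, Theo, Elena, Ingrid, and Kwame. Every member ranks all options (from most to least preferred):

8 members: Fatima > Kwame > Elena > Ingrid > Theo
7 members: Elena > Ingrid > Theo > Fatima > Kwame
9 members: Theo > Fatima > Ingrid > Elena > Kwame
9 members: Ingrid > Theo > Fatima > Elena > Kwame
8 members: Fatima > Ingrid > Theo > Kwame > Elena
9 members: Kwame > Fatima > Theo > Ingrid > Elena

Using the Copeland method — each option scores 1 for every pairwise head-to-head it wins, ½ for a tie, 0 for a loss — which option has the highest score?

Fatima

Fatima: beats Elena, Ingrid, and Kwame; ties Theo → score 3.5.
Theo: beats Elena and Kwame; ties Fatima; loses to Ingrid → score 2.5.
Elena: ties Kwame; loses to Fatima, Theo, and Ingrid → score 0.5.
Ingrid: beats Theo, Elena, and Kwame; loses to Fatima → score 3.
Kwame: ties Elena; loses to Fatima, Theo, and Ingrid → score 0.5.
Fatima has the best pairwise record.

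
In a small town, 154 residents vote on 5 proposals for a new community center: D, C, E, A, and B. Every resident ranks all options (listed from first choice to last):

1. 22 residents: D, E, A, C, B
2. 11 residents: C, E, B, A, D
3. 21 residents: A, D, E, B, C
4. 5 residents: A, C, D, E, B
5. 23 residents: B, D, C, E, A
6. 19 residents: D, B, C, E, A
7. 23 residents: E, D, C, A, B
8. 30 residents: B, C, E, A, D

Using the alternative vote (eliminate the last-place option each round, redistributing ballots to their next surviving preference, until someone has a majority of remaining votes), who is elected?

D

Round 1: D 41, C 11, E 23, A 26, B 53. Eliminate C.
Round 2: D 41, E 34, A 26, B 53. Eliminate A.
Round 3: D 67, E 34, B 53. Eliminate E.
Round 4: D 90, B 64. D has a majority.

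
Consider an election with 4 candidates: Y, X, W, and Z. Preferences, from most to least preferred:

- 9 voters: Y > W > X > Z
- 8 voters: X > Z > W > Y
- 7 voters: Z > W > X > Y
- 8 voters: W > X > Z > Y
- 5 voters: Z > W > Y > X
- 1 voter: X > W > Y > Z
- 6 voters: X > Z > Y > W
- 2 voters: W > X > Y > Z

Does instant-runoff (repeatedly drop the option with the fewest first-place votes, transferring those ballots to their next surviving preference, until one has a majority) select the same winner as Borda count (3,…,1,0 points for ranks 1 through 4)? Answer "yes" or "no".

yes

Instant-runoff — R1 Y 9, X 15, W 10, Z 12 (Y out); R2 X 15, W 19, Z 12 (Z out); R3 X 15, W 31 (W winner). Winner: W.
Borda — scores: Y 41, X 81, W 82, Z 72. Winner: W.
The two methods agree.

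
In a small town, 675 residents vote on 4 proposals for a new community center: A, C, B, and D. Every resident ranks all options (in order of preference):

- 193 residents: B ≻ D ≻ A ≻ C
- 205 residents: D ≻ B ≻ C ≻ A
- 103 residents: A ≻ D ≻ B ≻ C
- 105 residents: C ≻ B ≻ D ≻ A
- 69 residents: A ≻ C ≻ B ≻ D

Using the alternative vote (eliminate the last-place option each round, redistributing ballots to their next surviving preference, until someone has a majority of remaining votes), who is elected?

Round 1: A 172, C 105, B 193, D 205. Eliminate C.
Round 2: A 172, B 298, D 205. Eliminate A.
Round 3: B 367, D 308. B has a majority.

B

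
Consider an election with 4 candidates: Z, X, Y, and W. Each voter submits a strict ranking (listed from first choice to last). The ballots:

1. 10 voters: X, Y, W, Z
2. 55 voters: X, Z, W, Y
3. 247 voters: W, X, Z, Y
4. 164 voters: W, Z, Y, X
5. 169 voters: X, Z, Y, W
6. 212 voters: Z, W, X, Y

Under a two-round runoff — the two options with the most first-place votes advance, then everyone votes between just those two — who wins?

W

Round 1 first-place votes: Z 212, X 234, Y 0, W 411.
W and X advance.
Runoff: W is preferred to X by 623 voters; X by 234.
W wins the runoff.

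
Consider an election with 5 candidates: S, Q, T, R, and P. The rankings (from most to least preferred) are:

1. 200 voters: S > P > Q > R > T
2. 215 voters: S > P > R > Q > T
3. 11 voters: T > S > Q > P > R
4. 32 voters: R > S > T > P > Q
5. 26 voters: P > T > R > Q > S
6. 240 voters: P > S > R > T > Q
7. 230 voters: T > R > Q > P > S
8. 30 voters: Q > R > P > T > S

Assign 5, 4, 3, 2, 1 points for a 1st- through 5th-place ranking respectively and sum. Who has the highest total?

S: 200·5 + 215·5 + 11·4 + 32·4 + 26·1 + 240·4 + 230·1 + 30·1 = 3493
Q: 200·3 + 215·2 + 11·3 + 32·1 + 26·2 + 240·1 + 230·3 + 30·5 = 2227
T: 200·1 + 215·1 + 11·5 + 32·3 + 26·4 + 240·2 + 230·5 + 30·2 = 2360
R: 200·2 + 215·3 + 11·1 + 32·5 + 26·3 + 240·3 + 230·4 + 30·4 = 3054
P: 200·4 + 215·4 + 11·2 + 32·2 + 26·5 + 240·5 + 230·2 + 30·3 = 3626
P has the highest Borda score (3626).

P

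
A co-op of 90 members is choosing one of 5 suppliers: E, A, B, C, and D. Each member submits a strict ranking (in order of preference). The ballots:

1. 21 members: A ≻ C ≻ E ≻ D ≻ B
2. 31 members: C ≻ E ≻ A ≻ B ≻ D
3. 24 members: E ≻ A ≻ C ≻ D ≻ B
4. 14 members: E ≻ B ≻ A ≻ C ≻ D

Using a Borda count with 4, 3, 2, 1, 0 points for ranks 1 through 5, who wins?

E

E: 21·2 + 31·3 + 24·4 + 14·4 = 287
A: 21·4 + 31·2 + 24·3 + 14·2 = 246
B: 21·0 + 31·1 + 24·0 + 14·3 = 73
C: 21·3 + 31·4 + 24·2 + 14·1 = 249
D: 21·1 + 31·0 + 24·1 + 14·0 = 45
E has the highest Borda score (287).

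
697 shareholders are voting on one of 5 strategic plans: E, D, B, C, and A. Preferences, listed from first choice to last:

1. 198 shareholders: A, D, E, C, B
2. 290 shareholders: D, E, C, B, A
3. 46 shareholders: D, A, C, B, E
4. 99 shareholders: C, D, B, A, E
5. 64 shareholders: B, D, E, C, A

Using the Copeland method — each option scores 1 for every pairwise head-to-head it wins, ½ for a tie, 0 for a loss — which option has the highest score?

E: beats B, C, and A; loses to D → score 3.
D: beats E, B, C, and A → score 4.
B: beats A; loses to E, D, and C → score 1.
C: beats B and A; loses to E and D → score 2.
A: loses to E, D, B, and C → score 0.
D has the best pairwise record.

D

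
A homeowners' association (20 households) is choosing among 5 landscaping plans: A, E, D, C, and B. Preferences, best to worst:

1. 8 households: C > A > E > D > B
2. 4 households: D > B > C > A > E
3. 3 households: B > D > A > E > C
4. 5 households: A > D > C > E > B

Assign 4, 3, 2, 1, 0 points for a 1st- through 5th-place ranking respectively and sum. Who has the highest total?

A: 8·3 + 4·1 + 3·2 + 5·4 = 54
E: 8·2 + 4·0 + 3·1 + 5·1 = 24
D: 8·1 + 4·4 + 3·3 + 5·3 = 48
C: 8·4 + 4·2 + 3·0 + 5·2 = 50
B: 8·0 + 4·3 + 3·4 + 5·0 = 24
A has the highest Borda score (54).

A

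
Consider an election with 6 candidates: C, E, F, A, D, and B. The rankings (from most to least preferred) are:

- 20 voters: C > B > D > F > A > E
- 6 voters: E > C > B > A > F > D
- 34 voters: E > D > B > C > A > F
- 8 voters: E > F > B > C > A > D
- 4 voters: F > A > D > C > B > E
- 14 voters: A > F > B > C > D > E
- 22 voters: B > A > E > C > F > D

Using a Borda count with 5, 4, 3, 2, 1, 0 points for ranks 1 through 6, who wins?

B

C: 20·5 + 6·4 + 34·2 + 8·2 + 4·2 + 14·2 + 22·2 = 288
E: 20·0 + 6·5 + 34·5 + 8·5 + 4·0 + 14·0 + 22·3 = 306
F: 20·2 + 6·1 + 34·0 + 8·4 + 4·5 + 14·4 + 22·1 = 176
A: 20·1 + 6·2 + 34·1 + 8·1 + 4·4 + 14·5 + 22·4 = 248
D: 20·3 + 6·0 + 34·4 + 8·0 + 4·3 + 14·1 + 22·0 = 222
B: 20·4 + 6·3 + 34·3 + 8·3 + 4·1 + 14·3 + 22·5 = 380
B has the highest Borda score (380).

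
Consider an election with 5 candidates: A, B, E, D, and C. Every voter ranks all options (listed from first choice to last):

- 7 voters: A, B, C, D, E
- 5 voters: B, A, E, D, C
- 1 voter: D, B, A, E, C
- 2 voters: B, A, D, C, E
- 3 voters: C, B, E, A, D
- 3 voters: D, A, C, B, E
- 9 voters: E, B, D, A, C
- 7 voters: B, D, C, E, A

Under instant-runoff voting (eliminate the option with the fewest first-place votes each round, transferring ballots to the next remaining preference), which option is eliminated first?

Round 1: A 7, B 14, E 9, D 4, C 3. Eliminate C.

C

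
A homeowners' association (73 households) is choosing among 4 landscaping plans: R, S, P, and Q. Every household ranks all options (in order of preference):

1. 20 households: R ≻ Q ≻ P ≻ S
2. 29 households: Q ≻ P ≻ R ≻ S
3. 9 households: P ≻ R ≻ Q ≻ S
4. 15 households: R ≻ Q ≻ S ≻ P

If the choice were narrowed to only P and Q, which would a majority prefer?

Voters preferring P to Q: 9; preferring Q to P: 64.
Q wins the head-to-head.

Q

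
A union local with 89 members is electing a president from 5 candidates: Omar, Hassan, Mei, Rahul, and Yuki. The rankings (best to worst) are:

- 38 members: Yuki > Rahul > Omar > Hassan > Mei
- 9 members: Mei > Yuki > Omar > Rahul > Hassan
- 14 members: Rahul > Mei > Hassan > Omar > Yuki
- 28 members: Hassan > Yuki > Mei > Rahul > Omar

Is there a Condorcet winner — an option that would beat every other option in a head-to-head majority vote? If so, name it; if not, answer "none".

Yuki

Yuki vs Omar: 75–14 for Yuki.
Yuki vs Hassan: 47–42 for Yuki.
Yuki vs Mei: 66–23 for Yuki.
Yuki vs Rahul: 75–14 for Yuki.
Yuki beats every other option head-to-head.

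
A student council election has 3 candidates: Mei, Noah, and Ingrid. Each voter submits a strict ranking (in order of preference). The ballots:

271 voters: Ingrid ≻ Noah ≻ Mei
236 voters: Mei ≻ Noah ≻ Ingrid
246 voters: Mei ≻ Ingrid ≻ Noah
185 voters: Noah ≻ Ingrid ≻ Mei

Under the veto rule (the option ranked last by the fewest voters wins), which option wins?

Ingrid

Last-place votes: Mei 456, Noah 246, Ingrid 236.
Ingrid is ranked last by the fewest voters, so Ingrid wins.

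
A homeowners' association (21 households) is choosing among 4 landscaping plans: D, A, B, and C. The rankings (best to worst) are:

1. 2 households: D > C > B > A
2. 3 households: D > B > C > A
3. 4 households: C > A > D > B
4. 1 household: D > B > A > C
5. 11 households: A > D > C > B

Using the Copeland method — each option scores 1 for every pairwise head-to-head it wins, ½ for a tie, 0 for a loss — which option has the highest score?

A

D: beats B and C; loses to A → score 2.
A: beats D, B, and C → score 3.
B: loses to D, A, and C → score 0.
C: beats B; loses to D and A → score 1.
A has the best pairwise record.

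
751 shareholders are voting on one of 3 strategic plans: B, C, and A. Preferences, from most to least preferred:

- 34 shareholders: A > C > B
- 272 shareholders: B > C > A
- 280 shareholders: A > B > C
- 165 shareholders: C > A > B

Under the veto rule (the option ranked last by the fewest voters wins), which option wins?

B

Last-place votes: B 199, C 280, A 272.
B is ranked last by the fewest voters, so B wins.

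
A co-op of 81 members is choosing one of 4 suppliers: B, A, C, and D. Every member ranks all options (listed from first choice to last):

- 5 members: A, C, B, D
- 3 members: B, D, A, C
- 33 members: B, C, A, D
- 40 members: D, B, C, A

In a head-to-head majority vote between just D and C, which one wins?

D

Voters preferring D to C: 43; preferring C to D: 38.
D wins the head-to-head.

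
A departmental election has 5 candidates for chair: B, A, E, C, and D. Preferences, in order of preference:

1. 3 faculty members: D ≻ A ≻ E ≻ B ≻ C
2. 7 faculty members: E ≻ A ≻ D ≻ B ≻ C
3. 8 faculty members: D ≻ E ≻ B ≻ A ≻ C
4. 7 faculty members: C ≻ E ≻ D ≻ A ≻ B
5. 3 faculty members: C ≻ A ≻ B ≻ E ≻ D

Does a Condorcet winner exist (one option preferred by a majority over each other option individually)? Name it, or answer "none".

E vs B: 25–3 for E.
E vs A: 22–6 for E.
E vs C: 18–10 for E.
E vs D: 17–11 for E.
E beats every other option head-to-head.

E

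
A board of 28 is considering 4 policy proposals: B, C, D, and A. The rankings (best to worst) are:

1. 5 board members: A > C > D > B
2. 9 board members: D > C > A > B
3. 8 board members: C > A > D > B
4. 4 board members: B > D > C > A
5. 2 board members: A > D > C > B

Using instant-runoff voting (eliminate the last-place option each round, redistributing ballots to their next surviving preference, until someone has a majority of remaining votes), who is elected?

D

Round 1: B 4, C 8, D 9, A 7. Eliminate B.
Round 2: C 8, D 13, A 7. Eliminate A.
Round 3: C 13, D 15. D has a majority.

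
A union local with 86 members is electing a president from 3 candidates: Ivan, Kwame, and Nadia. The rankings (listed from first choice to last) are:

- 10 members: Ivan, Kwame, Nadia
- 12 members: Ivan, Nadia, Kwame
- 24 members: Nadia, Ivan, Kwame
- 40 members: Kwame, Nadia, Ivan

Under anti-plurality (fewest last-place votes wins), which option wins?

Nadia

Last-place votes: Ivan 40, Kwame 36, Nadia 10.
Nadia is ranked last by the fewest voters, so Nadia wins.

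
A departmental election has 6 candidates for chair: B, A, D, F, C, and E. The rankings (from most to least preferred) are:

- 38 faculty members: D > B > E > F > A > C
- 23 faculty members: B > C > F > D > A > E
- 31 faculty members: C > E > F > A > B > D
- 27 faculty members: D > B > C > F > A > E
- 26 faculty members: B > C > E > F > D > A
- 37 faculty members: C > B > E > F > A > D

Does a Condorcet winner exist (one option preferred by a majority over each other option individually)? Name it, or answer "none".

B vs A: 151–31 for B.
B vs D: 117–65 for B.
B vs F: 151–31 for B.
B vs C: 114–68 for B.
B vs E: 151–31 for B.
B beats every other option head-to-head.

B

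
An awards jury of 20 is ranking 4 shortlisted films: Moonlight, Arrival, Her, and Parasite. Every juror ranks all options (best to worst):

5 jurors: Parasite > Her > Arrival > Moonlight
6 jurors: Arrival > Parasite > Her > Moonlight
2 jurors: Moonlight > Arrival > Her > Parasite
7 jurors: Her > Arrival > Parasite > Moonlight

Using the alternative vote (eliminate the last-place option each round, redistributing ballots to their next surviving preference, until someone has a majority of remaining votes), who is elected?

Her

Round 1: Moonlight 2, Arrival 6, Her 7, Parasite 5. Eliminate Moonlight.
Round 2: Arrival 8, Her 7, Parasite 5. Eliminate Parasite.
Round 3: Arrival 8, Her 12. Her has a majority.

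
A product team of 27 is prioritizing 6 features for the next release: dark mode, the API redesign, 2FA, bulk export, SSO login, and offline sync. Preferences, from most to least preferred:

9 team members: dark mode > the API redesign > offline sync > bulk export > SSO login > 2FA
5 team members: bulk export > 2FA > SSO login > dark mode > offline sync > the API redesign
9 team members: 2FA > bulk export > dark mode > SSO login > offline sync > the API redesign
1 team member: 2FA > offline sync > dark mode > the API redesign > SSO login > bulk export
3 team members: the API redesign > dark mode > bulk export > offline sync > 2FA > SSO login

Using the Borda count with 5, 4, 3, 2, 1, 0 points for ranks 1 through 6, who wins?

dark mode: 9·5 + 5·2 + 9·3 + 1·3 + 3·4 = 97
the API redesign: 9·4 + 5·0 + 9·0 + 1·2 + 3·5 = 53
2FA: 9·0 + 5·4 + 9·5 + 1·5 + 3·1 = 73
bulk export: 9·2 + 5·5 + 9·4 + 1·0 + 3·3 = 88
SSO login: 9·1 + 5·3 + 9·2 + 1·1 + 3·0 = 43
offline sync: 9·3 + 5·1 + 9·1 + 1·4 + 3·2 = 51
dark mode has the highest Borda score (97).

dark mode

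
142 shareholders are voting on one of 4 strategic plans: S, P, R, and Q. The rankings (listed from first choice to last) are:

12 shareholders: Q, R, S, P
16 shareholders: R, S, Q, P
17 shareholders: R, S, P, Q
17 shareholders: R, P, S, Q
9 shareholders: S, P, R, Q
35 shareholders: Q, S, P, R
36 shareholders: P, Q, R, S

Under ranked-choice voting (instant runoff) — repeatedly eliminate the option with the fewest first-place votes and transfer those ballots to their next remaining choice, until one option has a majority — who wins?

Q

Round 1: S 9, P 36, R 50, Q 47. Eliminate S.
Round 2: P 45, R 50, Q 47. Eliminate P.
Round 3: R 59, Q 83. Q has a majority.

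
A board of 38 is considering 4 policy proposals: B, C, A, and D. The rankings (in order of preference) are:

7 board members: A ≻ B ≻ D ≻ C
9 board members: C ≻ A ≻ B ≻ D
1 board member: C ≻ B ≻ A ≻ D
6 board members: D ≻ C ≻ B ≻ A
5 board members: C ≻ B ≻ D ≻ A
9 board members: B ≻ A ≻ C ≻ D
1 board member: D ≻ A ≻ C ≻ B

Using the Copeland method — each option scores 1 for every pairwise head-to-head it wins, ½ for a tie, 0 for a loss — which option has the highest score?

C

B: beats A and D; loses to C → score 2.
C: beats B, A, and D → score 3.
A: beats D; loses to B and C → score 1.
D: loses to B, C, and A → score 0.
C has the best pairwise record.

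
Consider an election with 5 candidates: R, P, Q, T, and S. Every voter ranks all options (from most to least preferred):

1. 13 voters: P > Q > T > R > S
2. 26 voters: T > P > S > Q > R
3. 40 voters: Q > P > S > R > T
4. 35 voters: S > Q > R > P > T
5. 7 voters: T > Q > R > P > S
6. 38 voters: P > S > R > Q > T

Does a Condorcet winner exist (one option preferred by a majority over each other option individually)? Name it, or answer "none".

Checking pairwise contests:
P beats R 117–42.
Q beats P 82–77.
S beats Q 99–60.
R beats T 113–46.
P beats S 124–35.
Every option loses at least one head-to-head, so there is no Condorcet winner.

none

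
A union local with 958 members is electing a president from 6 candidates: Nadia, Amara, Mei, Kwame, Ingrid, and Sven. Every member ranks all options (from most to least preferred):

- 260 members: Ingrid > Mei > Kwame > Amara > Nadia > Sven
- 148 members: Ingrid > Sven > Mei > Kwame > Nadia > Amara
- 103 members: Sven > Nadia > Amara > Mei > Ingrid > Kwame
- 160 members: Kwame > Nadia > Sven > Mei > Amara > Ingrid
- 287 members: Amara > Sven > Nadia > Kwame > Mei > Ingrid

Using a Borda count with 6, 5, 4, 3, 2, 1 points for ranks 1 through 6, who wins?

Sven

Nadia: 260·2 + 148·2 + 103·5 + 160·5 + 287·4 = 3279
Amara: 260·3 + 148·1 + 103·4 + 160·2 + 287·6 = 3382
Mei: 260·5 + 148·4 + 103·3 + 160·3 + 287·2 = 3255
Kwame: 260·4 + 148·3 + 103·1 + 160·6 + 287·3 = 3408
Ingrid: 260·6 + 148·6 + 103·2 + 160·1 + 287·1 = 3101
Sven: 260·1 + 148·5 + 103·6 + 160·4 + 287·5 = 3693
Sven has the highest Borda score (3693).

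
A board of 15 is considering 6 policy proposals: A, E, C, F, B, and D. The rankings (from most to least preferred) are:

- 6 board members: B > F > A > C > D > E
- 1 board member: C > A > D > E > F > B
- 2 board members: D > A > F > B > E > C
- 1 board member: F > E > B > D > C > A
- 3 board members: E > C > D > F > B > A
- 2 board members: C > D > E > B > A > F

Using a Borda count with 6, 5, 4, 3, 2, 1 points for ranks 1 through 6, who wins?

B

A: 6·4 + 1·5 + 2·5 + 1·1 + 3·1 + 2·2 = 47
E: 6·1 + 1·3 + 2·2 + 1·5 + 3·6 + 2·4 = 44
C: 6·3 + 1·6 + 2·1 + 1·2 + 3·5 + 2·6 = 55
F: 6·5 + 1·2 + 2·4 + 1·6 + 3·3 + 2·1 = 57
B: 6·6 + 1·1 + 2·3 + 1·4 + 3·2 + 2·3 = 59
D: 6·2 + 1·4 + 2·6 + 1·3 + 3·4 + 2·5 = 53
B has the highest Borda score (59).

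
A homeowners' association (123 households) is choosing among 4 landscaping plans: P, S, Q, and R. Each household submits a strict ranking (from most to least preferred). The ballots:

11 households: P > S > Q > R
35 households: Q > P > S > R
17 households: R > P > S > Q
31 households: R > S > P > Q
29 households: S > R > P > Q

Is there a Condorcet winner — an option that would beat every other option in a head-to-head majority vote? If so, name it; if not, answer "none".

Checking pairwise contests:
R beats P 77–46.
P beats S 63–60.
P beats Q 88–35.
S beats R 75–48.
Every option loses at least one head-to-head, so there is no Condorcet winner.

none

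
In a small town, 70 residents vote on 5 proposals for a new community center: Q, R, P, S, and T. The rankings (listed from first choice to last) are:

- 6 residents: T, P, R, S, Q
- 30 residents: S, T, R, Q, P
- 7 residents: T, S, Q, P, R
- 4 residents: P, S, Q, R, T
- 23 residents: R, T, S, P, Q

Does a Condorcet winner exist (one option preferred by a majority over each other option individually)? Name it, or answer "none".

T vs Q: 66–4 for T.
T vs R: 43–27 for T.
T vs P: 66–4 for T.
T vs S: 36–34 for T.
T beats every other option head-to-head.

T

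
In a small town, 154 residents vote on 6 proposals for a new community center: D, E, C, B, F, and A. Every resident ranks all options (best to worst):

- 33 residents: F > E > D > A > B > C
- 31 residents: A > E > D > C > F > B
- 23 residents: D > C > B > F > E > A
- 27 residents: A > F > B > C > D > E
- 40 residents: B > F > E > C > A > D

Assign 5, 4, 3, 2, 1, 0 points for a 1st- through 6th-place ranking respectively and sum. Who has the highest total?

F

D: 33·3 + 31·3 + 23·5 + 27·1 + 40·0 = 334
E: 33·4 + 31·4 + 23·1 + 27·0 + 40·3 = 399
C: 33·0 + 31·2 + 23·4 + 27·2 + 40·2 = 288
B: 33·1 + 31·0 + 23·3 + 27·3 + 40·5 = 383
F: 33·5 + 31·1 + 23·2 + 27·4 + 40·4 = 510
A: 33·2 + 31·5 + 23·0 + 27·5 + 40·1 = 396
F has the highest Borda score (510).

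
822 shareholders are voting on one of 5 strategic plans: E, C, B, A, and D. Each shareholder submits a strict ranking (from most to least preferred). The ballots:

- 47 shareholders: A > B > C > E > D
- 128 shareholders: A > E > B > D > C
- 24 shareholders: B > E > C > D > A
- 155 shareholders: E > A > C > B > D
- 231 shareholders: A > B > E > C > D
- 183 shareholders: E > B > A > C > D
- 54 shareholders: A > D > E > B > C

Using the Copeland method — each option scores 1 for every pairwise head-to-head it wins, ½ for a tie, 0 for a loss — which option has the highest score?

E: beats C, B, and D; loses to A → score 3.
C: beats D; loses to E, B, and A → score 1.
B: beats C and D; loses to E and A → score 2.
A: beats E, C, B, and D → score 4.
D: loses to E, C, B, and A → score 0.
A has the best pairwise record.

A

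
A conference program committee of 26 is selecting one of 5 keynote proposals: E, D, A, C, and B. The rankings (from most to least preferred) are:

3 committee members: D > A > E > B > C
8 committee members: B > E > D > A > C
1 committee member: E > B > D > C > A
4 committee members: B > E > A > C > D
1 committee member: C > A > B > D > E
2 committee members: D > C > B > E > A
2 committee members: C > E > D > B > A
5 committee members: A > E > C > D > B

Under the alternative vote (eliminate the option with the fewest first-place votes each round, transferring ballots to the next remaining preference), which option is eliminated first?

E

Round 1: E 1, D 5, A 5, C 3, B 12. Eliminate E.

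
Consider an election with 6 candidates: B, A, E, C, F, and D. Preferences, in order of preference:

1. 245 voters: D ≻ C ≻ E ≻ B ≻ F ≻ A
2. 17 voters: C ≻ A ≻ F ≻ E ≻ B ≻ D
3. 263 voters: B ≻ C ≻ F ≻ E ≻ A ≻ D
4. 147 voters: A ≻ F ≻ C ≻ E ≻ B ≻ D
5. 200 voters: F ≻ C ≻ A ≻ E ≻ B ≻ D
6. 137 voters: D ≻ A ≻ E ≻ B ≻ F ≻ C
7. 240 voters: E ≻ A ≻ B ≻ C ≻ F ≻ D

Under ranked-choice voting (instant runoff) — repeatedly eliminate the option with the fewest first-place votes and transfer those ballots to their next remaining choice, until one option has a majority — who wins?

B

Round 1: B 263, A 147, E 240, C 17, F 200, D 382. Eliminate C.
Round 2: B 263, A 164, E 240, F 200, D 382. Eliminate A.
Round 3: B 263, E 240, F 364, D 382. Eliminate E.
Round 4: B 503, F 364, D 382. Eliminate F.
Round 5: B 867, D 382. B has a majority.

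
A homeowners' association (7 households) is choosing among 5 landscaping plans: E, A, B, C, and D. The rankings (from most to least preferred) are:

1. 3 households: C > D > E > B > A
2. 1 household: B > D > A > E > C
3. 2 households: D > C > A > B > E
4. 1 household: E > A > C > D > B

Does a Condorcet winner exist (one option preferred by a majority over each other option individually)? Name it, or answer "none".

C vs E: 5–2 for C.
C vs A: 5–2 for C.
C vs B: 6–1 for C.
C vs D: 4–3 for C.
C beats every other option head-to-head.

C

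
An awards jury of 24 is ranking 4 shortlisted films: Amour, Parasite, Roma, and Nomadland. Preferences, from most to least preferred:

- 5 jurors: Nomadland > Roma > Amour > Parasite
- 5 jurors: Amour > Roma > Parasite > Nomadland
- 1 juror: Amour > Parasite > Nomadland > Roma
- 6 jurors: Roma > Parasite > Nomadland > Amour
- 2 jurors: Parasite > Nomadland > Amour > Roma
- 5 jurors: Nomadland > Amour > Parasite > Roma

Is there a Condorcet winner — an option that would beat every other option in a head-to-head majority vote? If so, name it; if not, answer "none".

Checking pairwise contests:
Nomadland beats Amour 18–6.
Amour beats Parasite 16–8.
Amour beats Roma 13–11.
Parasite beats Nomadland 14–10.
Every option loses at least one head-to-head, so there is no Condorcet winner.

none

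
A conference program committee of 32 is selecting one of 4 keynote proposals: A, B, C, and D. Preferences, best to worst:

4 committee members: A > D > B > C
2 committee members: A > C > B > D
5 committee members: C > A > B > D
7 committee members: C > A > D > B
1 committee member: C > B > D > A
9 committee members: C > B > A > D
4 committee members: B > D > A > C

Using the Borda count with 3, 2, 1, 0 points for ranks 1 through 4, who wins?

C

A: 4·3 + 2·3 + 5·2 + 7·2 + 1·0 + 9·1 + 4·1 = 55
B: 4·1 + 2·1 + 5·1 + 7·0 + 1·2 + 9·2 + 4·3 = 43
C: 4·0 + 2·2 + 5·3 + 7·3 + 1·3 + 9·3 + 4·0 = 70
D: 4·2 + 2·0 + 5·0 + 7·1 + 1·1 + 9·0 + 4·2 = 24
C has the highest Borda score (70).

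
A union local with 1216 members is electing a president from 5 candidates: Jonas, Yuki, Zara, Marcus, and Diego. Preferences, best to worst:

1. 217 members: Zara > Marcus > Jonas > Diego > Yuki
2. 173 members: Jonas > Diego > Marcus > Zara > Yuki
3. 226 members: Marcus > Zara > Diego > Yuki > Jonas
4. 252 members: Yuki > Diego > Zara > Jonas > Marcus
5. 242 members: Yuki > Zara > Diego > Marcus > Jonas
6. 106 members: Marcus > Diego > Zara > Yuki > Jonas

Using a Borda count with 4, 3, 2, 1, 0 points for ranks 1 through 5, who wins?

Jonas: 217·2 + 173·4 + 226·0 + 252·1 + 242·0 + 106·0 = 1378
Yuki: 217·0 + 173·0 + 226·1 + 252·4 + 242·4 + 106·1 = 2308
Zara: 217·4 + 173·1 + 226·3 + 252·2 + 242·3 + 106·2 = 3161
Marcus: 217·3 + 173·2 + 226·4 + 252·0 + 242·1 + 106·4 = 2567
Diego: 217·1 + 173·3 + 226·2 + 252·3 + 242·2 + 106·3 = 2746
Zara has the highest Borda score (3161).

Zara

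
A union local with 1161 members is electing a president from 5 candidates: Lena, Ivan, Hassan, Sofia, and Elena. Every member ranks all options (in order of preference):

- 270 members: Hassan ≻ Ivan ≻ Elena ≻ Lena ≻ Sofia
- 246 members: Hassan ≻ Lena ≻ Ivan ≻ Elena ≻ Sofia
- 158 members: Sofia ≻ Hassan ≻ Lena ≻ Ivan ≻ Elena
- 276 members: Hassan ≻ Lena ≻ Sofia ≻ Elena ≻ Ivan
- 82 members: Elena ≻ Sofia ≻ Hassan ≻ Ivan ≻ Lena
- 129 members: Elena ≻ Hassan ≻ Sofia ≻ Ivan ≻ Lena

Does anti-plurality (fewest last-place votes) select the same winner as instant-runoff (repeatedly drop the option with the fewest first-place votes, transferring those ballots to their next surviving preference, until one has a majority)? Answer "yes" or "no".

yes

Anti-plurality — last-place votes: Lena 211, Ivan 276, Hassan 0, Sofia 516, Elena 158. Winner: Hassan.
Instant-runoff — R1 Lena 0, Ivan 0, Hassan 792, Sofia 158, Elena 211 (Hassan winner). Winner: Hassan.
The two methods agree.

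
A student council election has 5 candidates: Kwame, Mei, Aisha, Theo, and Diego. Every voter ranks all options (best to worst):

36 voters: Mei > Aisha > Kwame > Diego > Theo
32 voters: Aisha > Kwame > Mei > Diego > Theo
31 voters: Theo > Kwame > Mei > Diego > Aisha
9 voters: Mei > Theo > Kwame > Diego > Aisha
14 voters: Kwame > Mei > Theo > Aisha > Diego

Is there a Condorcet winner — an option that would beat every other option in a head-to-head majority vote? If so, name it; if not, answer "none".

none

Checking pairwise contests:
Aisha beats Kwame 68–54.
Kwame beats Mei 77–45.
Mei beats Aisha 90–32.
Kwame beats Theo 82–40.
Kwame beats Diego 122–0.
Every option loses at least one head-to-head, so there is no Condorcet winner.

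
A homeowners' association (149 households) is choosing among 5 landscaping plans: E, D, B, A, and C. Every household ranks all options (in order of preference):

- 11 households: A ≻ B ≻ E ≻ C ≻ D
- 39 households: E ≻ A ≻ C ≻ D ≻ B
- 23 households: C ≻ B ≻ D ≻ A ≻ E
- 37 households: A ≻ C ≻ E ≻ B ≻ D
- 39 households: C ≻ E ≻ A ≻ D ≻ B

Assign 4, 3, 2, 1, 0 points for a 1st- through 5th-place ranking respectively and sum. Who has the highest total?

E: 11·2 + 39·4 + 23·0 + 37·2 + 39·3 = 369
D: 11·0 + 39·1 + 23·2 + 37·0 + 39·1 = 124
B: 11·3 + 39·0 + 23·3 + 37·1 + 39·0 = 139
A: 11·4 + 39·3 + 23·1 + 37·4 + 39·2 = 410
C: 11·1 + 39·2 + 23·4 + 37·3 + 39·4 = 448
C has the highest Borda score (448).

C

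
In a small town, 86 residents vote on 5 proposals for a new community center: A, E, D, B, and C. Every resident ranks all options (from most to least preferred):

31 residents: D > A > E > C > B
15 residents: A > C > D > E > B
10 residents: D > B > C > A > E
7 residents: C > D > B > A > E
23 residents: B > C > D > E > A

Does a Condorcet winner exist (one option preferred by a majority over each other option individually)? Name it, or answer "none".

none

Checking pairwise contests:
D beats A 71–15.
A beats E 63–23.
C beats D 45–41.
A beats B 46–40.
A beats C 46–40.
Every option loses at least one head-to-head, so there is no Condorcet winner.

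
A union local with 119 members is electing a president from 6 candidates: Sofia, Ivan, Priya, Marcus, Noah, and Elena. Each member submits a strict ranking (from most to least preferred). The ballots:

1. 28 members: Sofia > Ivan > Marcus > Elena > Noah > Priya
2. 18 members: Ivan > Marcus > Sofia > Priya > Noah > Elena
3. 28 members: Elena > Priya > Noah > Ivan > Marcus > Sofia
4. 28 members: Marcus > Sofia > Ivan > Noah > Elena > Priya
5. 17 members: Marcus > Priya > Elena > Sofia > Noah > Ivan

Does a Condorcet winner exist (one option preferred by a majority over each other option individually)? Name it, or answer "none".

none

Checking pairwise contests:
Marcus beats Sofia 91–28.
Sofia beats Ivan 73–46.
Sofia beats Priya 74–45.
Ivan beats Marcus 74–45.
Sofia beats Noah 91–28.
Sofia beats Elena 74–45.
Every option loses at least one head-to-head, so there is no Condorcet winner.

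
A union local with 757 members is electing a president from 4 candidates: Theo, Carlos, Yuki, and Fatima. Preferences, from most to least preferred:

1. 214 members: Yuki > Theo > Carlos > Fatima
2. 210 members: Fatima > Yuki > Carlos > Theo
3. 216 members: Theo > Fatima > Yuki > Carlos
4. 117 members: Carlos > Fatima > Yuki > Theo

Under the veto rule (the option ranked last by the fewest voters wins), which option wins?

Last-place votes: Theo 327, Carlos 216, Yuki 0, Fatima 214.
Yuki is ranked last by the fewest voters, so Yuki wins.

Yuki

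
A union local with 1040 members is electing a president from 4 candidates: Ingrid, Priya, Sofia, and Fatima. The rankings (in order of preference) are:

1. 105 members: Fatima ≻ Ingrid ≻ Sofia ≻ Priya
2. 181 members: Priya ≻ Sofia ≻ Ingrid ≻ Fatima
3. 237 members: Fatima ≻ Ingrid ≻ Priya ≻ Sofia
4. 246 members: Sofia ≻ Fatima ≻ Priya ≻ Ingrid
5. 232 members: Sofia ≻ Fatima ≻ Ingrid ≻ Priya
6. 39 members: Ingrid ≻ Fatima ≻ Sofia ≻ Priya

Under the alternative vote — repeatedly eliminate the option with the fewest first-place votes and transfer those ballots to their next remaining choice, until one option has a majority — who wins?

Round 1: Ingrid 39, Priya 181, Sofia 478, Fatima 342. Eliminate Ingrid.
Round 2: Priya 181, Sofia 478, Fatima 381. Eliminate Priya.
Round 3: Sofia 659, Fatima 381. Sofia has a majority.

Sofia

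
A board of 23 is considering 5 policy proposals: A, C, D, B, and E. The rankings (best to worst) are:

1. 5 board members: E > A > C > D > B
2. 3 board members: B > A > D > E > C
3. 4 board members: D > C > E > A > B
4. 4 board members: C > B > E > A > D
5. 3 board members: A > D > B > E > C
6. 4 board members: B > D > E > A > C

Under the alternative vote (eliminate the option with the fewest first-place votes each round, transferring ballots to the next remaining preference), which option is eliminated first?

A

Round 1: A 3, C 4, D 4, B 7, E 5. Eliminate A.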